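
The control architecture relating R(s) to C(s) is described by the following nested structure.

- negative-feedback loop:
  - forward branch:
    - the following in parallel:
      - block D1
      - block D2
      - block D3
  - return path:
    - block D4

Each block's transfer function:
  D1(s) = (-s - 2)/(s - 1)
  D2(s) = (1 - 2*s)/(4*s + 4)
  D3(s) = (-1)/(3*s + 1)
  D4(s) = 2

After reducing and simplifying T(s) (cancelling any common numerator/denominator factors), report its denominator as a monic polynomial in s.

Reducing step by step:

1. parallel reduction of D1, D2, D3 -> (-18*s^3 - 37*s^2 - 36*s - 5)/(12*s^3 + 4*s^2 - 12*s - 4)
2. apply the feedback formula to (D1+D2+D3), D4 -> (18*s^3 + 37*s^2 + 36*s + 5)/(24*s^3 + 70*s^2 + 84*s + 14)
The result of step 2 is T(s) in lowest terms. Its denominator has leading coefficient 24; dividing the denominator through by 24 makes it monic.

Answer: s^3 + 35*s^2/12 + 7*s/2 + 7/12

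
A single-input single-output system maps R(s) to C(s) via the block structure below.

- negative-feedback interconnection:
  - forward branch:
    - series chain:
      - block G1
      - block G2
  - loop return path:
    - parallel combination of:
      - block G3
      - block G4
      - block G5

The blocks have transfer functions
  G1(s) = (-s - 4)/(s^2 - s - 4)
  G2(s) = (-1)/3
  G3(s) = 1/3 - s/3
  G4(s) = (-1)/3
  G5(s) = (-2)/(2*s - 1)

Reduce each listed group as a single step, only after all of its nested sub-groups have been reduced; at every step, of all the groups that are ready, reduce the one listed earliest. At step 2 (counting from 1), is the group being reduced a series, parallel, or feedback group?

Reducing step by step:

Step 1 - series reduction of G1, G2
Step 2 - reduce the parallel group G3, G4, G5
Step 3 - collapse the loop ((G1*G2) forward, (G3+G4+G5) return)
So the answer for step 2 is parallel.

Answer: parallel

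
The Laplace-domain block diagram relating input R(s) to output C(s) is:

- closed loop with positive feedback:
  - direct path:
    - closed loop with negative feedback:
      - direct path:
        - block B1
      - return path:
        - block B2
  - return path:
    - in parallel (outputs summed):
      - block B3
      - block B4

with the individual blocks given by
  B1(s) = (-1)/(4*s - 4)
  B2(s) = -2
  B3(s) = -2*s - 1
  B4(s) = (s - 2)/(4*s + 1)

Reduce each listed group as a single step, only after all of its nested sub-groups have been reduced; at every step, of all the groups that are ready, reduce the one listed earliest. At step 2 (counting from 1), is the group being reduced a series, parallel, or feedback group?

(1) reduce the feedback loop with forward B1 and return B2
(2) parallel reduction of B3, B4
(3) collapse the loop ([B1/(1+B1*B2)] forward, (B3+B4) return)
Step 2 collapses a parallel group.

Final answer: parallel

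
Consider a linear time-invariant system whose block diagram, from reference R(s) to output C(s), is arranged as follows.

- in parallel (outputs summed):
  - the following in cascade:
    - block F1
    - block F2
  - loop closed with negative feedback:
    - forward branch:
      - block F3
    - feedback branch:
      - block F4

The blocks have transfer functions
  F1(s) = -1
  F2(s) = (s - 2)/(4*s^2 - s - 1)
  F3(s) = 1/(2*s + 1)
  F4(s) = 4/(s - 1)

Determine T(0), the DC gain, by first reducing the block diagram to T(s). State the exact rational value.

[1] multiply F1, F2 (series); result (2 - s)/(4*s^2 - s - 1)
[2] reduce the feedback loop with forward F3 and return F4; result (s - 1)/(2*s^2 - s + 3)
[3] reduce the parallel group (F1*F2), [F3/(1+F3*F4)]; result (2*s^3 - 5*s + 7)/(8*s^4 - 6*s^3 + 11*s^2 - 2*s - 3)
That last expression is T(s); at s = 0 only the constant terms survive, so T(0) = 7/(-3) = -7/3.

Final answer: -7/3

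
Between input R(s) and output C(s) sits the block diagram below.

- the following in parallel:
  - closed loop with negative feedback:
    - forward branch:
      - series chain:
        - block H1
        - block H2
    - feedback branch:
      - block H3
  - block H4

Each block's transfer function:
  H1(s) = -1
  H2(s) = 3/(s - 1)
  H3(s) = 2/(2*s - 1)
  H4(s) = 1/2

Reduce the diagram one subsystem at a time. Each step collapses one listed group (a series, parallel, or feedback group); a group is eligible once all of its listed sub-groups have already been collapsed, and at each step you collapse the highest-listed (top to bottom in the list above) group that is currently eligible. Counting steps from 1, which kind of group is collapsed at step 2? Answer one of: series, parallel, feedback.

Reducing step by step:

Step 1: series reduction of H1, H2
Step 2: close the feedback loop around (H1*H2), H3
Step 3: parallel reduction of [(H1*H2)/(1+(H1*H2)*H3)], H4
Step 2: feedback.

Answer: feedback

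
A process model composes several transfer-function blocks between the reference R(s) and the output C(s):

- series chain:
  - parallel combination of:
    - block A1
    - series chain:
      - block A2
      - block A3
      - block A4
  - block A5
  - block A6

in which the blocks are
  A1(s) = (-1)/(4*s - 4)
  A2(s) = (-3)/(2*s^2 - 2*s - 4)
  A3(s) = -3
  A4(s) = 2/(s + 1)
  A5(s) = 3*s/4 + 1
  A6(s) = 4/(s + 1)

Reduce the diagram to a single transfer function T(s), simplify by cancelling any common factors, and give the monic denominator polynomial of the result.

Answer: s^5 - 4*s^3 - 2*s^2 + 3*s + 2

Working:
1. cascade A2, A3, A4 = 9/(s^3 - 3*s - 2)
2. reduce the parallel group A1, (A2*A3*A4) = (-s^3 + 39*s - 34)/(4*s^4 - 4*s^3 - 12*s^2 + 4*s + 8)
3. series reduction of (A1+(A2*A3*A4)), A5, A6 = (-3*s^4 - 4*s^3 + 117*s^2 + 54*s - 136)/(4*s^5 - 16*s^3 - 8*s^2 + 12*s + 8)
Step 3 gives the fully reduced T(s), with no common factor left to cancel. The denominator's leading coefficient is 4, so divide each of its coefficients by 4 to get the monic form.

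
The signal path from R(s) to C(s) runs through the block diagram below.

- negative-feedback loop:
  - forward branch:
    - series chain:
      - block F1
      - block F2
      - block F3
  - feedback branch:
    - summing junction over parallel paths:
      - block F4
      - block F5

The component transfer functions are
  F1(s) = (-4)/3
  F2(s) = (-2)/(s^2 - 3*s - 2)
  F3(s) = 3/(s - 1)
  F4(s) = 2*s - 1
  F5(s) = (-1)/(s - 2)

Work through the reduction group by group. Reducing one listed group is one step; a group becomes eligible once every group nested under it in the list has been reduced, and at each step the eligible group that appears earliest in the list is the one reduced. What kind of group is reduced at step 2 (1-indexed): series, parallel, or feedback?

Step 1. cascade F1, F2, F3
Step 2. add F4, F5 (parallel)
Step 3. reduce the feedback loop with forward (F1*F2*F3) and return (F4+F5)
The group at step 2 is a parallel group.

Final answer: parallel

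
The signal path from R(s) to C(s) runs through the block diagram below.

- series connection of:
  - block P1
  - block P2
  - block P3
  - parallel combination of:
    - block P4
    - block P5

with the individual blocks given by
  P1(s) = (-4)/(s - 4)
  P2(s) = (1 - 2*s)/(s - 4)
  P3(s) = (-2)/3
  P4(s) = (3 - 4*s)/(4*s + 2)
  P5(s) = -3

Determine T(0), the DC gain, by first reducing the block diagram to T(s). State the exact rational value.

Step 1 - add P4, P5 (parallel); result (-16*s - 3)/(4*s + 2)
Step 2 - series reduction of P1, P2, P3, (P4+P5); result (128*s^2 - 40*s - 12)/(6*s^3 - 45*s^2 + 72*s + 48)
Evaluating the step-2 result (the overall T(s)) at s = 0 gives T(0) = -12/48 = -1/4.

Hence the answer: -1/4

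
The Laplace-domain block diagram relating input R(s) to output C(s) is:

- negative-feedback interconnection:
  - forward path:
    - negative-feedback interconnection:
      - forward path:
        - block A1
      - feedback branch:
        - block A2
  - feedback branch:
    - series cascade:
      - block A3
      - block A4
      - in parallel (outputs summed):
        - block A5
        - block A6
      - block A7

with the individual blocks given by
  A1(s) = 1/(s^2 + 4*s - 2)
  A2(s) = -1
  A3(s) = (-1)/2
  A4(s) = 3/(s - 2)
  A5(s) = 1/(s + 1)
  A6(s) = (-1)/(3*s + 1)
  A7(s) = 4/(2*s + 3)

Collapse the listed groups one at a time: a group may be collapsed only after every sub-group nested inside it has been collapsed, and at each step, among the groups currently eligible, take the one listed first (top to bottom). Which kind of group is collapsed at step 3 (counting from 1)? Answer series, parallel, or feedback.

The answer is series.

Reasoning:
Step 1 - apply the feedback formula to A1, A2
Step 2 - add A5, A6 (parallel)
Step 3 - multiply A3, A4, (A5+A6), A7 (series)
Step 4 - feedback reduction of [A1/(1+A1*A2)], (A3*A4*(A5+A6)*A7)
The group at step 3 is a series group.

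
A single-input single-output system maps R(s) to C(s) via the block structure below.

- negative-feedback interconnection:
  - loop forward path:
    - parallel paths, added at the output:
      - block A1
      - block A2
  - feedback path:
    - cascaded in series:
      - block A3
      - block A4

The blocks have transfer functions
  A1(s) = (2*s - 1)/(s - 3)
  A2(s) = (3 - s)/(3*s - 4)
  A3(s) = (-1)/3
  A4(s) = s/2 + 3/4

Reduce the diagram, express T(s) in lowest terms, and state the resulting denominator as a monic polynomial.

(1) add A1, A2 (parallel), giving (5*s^2 - 5*s - 5)/(3*s^2 - 13*s + 12)
(2) combine A3, A4 in series, giving -s/6 - 1/4
(3) reduce the feedback loop with forward (A1+A2) and return (A3*A4), giving (-60*s^2 + 60*s + 60)/(10*s^3 - 31*s^2 + 131*s - 159)
That last expression is T(s), already simplified. Scaling its denominator by 1/10 (the reciprocal of the leading coefficient) yields the monic denominator.

Final answer: s^3 - 31*s^2/10 + 131*s/10 - 159/10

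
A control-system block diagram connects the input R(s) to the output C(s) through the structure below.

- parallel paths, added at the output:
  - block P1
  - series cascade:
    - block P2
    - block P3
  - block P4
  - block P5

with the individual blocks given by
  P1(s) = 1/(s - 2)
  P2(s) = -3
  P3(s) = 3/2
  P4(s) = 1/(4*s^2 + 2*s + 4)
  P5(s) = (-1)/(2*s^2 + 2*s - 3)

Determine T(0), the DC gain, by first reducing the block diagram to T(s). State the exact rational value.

Step 1: cascade P2, P3 -> (-9)/2
Step 2: parallel reduction of P1, (P2*P3), P4, P5 -> (-36*s^5 + 26*s^4 + 118*s^3 - 5*s^2 + 67*s - 106)/(8*s^5 - 4*s^4 - 24*s^3 + 2*s^2 - 16*s + 24)
Evaluating the step-2 result (the overall T(s)) at s = 0 gives T(0) = -106/24 = -53/12.

Answer: -53/12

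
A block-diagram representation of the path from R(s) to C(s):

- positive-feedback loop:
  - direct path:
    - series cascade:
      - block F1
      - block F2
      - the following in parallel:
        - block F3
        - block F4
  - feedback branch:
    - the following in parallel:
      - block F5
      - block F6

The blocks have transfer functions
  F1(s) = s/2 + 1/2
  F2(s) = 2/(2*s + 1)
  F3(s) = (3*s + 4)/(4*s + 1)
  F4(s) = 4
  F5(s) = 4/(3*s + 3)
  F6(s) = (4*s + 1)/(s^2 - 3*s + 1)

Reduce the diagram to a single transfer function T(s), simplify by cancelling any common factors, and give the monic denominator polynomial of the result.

Reducing step by step:

Step 1: combine F3, F4 in parallel -> (19*s + 8)/(4*s + 1)
Step 2: series reduction of F1, F2, (F3+F4) -> (19*s^2 + 27*s + 8)/(8*s^2 + 6*s + 1)
Step 3: reduce the parallel group F5, F6 -> (16*s^2 + 3*s + 7)/(3*s^3 - 6*s^2 - 6*s + 3)
Step 4: apply the feedback formula to (F1*F2*(F3+F4)), (F5+F6) -> (57*s^4 - 90*s^3 - 162*s^2 + 9*s + 24)/(24*s^4 - 358*s^3 - 212*s^2 - 148*s - 53)
The result of step 4 is T(s) in lowest terms. Its denominator has leading coefficient 24; dividing the denominator through by 24 makes it monic.

Answer: s^4 - 179*s^3/12 - 53*s^2/6 - 37*s/6 - 53/24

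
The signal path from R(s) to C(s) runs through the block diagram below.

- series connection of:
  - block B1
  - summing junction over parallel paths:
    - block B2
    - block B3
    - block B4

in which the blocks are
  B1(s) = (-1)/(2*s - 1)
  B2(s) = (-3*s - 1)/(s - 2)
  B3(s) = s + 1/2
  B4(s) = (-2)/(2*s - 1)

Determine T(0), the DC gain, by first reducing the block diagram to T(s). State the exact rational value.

The answer is 3.

Reasoning:
[1] add B2, B3, B4 (parallel) -> (4*s^3 - 20*s^2 - 3*s + 12)/(4*s^2 - 10*s + 4)
[2] combine B1, (B2+B3+B4) in series -> (-4*s^3 + 20*s^2 + 3*s - 12)/(8*s^3 - 24*s^2 + 18*s - 4)
Step 2 gives the overall T(s). Then T(0) = -12/(-4) = 3.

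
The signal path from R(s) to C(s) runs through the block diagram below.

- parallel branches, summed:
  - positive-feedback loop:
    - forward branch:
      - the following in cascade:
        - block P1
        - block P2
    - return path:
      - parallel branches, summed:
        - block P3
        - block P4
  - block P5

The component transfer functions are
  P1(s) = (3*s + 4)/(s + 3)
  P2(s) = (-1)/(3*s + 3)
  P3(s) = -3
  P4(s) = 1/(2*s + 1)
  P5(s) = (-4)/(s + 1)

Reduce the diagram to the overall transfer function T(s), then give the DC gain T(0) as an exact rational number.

First reduce the diagram to T(s).

(1) multiply P1, P2 (series) -> (-3*s - 4)/(3*s^2 + 12*s + 9)
(2) parallel reduction of P3, P4 -> (-6*s - 2)/(2*s + 1)
(3) close the feedback loop around (P1*P2), (P3+P4) -> (-6*s^2 - 11*s - 4)/(6*s^3 + 9*s^2 + 1)
(4) parallel reduction of [(P1*P2)/(1-(P1*P2)*(P3+P4))], P5 -> (-30*s^3 - 53*s^2 - 15*s - 8)/(6*s^4 + 15*s^3 + 9*s^2 + s + 1)
That last expression is T(s); at s = 0 only the constant terms survive, so T(0) = -8/1 = -8.

Answer: -8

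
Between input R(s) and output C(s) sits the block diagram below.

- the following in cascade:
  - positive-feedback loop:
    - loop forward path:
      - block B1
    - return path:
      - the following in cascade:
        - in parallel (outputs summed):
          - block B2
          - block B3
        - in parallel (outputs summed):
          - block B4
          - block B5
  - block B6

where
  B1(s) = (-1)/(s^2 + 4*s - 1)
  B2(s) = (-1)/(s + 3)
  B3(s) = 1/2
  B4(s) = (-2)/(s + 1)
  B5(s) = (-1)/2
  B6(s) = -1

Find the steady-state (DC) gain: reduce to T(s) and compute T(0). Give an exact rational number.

1. sum the parallel branches B2, B3 gives (s + 1)/(2*s + 6)
2. reduce the parallel group B4, B5 gives (-s - 5)/(2*s + 2)
3. reduce the series chain (B2+B3), (B4+B5) gives (-s - 5)/(4*s + 12)
4. collapse the loop (B1 forward, ((B2+B3)*(B4+B5)) return) gives (-4*s - 12)/(4*s^3 + 28*s^2 + 43*s - 17)
5. series reduction of [B1/(1-B1*((B2+B3)*(B4+B5)))], B6 gives (4*s + 12)/(4*s^3 + 28*s^2 + 43*s - 17)
That last expression is T(s); at s = 0 only the constant terms survive, so T(0) = 12/(-17) = -12/17.

Hence the answer: -12/17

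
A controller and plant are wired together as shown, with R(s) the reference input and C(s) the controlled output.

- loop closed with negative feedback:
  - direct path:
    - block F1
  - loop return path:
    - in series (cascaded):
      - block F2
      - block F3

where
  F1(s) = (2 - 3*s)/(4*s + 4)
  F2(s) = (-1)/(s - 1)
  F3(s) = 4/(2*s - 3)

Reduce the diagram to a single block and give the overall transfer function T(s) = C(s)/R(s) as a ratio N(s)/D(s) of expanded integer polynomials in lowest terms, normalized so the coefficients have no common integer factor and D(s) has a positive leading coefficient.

Reducing step by step:

Step 1 - cascade F2, F3; result (-4)/(2*s^2 - 5*s + 3)
Step 2 - collapse the loop (F1 forward, (F2*F3) return): this yields T(s), and no further normalization is needed

Answer: (-6*s^3 + 19*s^2 - 19*s + 6)/(8*s^3 - 12*s^2 + 4*s + 4)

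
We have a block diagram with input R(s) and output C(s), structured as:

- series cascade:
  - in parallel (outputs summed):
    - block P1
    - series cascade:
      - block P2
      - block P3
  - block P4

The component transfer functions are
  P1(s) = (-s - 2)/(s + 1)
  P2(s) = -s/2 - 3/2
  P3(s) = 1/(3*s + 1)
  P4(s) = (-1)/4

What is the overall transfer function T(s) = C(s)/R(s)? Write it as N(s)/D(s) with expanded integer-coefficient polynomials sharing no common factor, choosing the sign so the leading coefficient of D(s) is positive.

Answer: (7*s^2 + 18*s + 7)/(24*s^2 + 32*s + 8)

Working:
Step 1 - multiply P2, P3 (series) = (-s - 3)/(6*s + 2)
Step 2 - combine P1, (P2*P3) in parallel = (-7*s^2 - 18*s - 7)/(6*s^2 + 8*s + 2)
Step 3 - combine (P1+(P2*P3)), P4 in series, giving the overall T(s)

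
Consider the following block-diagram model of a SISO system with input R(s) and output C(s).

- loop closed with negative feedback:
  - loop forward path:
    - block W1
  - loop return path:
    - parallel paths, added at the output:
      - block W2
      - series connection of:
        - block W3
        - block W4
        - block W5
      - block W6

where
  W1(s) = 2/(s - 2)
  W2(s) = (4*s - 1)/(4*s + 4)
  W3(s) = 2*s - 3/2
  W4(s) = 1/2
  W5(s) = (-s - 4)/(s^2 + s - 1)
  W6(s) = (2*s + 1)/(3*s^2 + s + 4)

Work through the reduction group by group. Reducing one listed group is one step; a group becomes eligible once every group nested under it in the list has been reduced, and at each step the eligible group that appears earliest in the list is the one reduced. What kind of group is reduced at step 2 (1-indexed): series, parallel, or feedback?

1. cascade W3, W4, W5
2. add W2, (W3*W4*W5), W6 (parallel)
3. collapse the loop (W1 forward, (W2+(W3*W4*W5)+W6) return)
Step 2: parallel.

Answer: parallel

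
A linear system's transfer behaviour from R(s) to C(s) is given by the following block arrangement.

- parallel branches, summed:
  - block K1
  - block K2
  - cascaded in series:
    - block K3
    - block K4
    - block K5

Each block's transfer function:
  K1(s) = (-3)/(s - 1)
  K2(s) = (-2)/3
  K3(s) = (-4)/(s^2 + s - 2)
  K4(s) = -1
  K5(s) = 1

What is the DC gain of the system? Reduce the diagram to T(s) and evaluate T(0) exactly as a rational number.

Step 1 - multiply K3, K4, K5 (series); result 4/(s^2 + s - 2)
Step 2 - parallel reduction of K1, K2, (K3*K4*K5); result (-2*s^2 - 11*s - 2)/(3*s^2 + 3*s - 6)
That last expression is T(s); at s = 0 only the constant terms survive, so T(0) = -2/(-6) = 1/3.

Hence the answer: 1/3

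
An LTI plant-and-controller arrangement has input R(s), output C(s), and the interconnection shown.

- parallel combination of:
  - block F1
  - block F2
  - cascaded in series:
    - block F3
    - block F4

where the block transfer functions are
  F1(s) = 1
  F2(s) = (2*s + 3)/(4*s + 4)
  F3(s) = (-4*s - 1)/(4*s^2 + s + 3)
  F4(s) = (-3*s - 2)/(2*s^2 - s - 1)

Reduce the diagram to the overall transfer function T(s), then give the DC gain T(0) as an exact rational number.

Reducing step by step:

[1] cascade F3, F4: (12*s^2 + 11*s + 2)/(8*s^4 - 2*s^3 + s^2 - 4*s - 3)
[2] combine F1, F2, (F3*F4) in parallel: (48*s^5 + 44*s^4 + 40*s^3 + 75*s^2 + 6*s - 13)/(32*s^5 + 24*s^4 - 4*s^3 - 12*s^2 - 28*s - 12)
That last expression is T(s); at s = 0 only the constant terms survive, so T(0) = -13/(-12) = 13/12.

Answer: 13/12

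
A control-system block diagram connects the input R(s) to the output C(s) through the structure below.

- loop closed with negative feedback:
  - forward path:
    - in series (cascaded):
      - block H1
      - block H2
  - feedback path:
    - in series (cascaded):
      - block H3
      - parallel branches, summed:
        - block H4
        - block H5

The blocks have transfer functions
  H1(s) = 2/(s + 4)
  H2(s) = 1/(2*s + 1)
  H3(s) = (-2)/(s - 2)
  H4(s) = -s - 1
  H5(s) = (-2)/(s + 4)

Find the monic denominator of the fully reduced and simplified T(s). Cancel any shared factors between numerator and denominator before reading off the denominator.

Step 1 - reduce the series chain H1, H2; result 2/(2*s^2 + 9*s + 4)
Step 2 - add H4, H5 (parallel); result (-s^2 - 5*s - 6)/(s + 4)
Step 3 - combine H3, (H4+H5) in series; result (2*s^2 + 10*s + 12)/(s^2 + 2*s - 8)
Step 4 - apply the feedback formula to (H1*H2), (H3*(H4+H5)); result (2*s^2 + 4*s - 16)/(2*s^4 + 13*s^3 + 10*s^2 - 44*s - 8)
No further cancellation is possible in the step-4 result, so that is T(s). Its denominator becomes monic after dividing by the leading coefficient 2.

Therefore the answer is s^4 + 13*s^3/2 + 5*s^2 - 22*s - 4.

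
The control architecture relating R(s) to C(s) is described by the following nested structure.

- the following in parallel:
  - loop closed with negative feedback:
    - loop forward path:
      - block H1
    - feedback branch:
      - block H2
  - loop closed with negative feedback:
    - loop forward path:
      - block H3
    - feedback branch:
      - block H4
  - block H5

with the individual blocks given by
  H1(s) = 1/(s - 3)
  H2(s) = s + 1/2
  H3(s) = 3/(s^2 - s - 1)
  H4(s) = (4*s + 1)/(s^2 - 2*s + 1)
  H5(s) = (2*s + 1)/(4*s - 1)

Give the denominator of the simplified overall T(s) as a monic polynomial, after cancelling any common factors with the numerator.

[1] feedback reduction of H1, H2 = 2/(4*s - 5)
[2] reduce the feedback loop with forward H3 and return H4 = (3*s^2 - 6*s + 3)/(s^4 - 3*s^3 + 2*s^2 + 13*s + 2)
[3] parallel reduction of [H1/(1+H1*H2)], [H3/(1+H3*H4)], H5 = (8*s^6 - 22*s^5 + 51*s^4 - 39*s^3 + 235*s^2 - 189*s + 1)/(16*s^6 - 72*s^5 + 109*s^4 + 145*s^3 - 270*s^2 + 17*s + 10)
Step 3 gives the fully reduced T(s), with no common factor left to cancel. The denominator's leading coefficient is 16, so divide each of its coefficients by 16 to get the monic form.

Answer: s^6 - 9*s^5/2 + 109*s^4/16 + 145*s^3/16 - 135*s^2/8 + 17*s/16 + 5/8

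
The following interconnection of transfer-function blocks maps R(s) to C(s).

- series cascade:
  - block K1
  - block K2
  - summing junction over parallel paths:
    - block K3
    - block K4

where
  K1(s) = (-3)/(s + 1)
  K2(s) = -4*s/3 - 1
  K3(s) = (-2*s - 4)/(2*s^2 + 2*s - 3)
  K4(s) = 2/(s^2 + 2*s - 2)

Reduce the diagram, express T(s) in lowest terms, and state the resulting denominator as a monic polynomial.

Step 1 - add K3, K4 (parallel): (-2*s^3 - 4*s^2 + 2)/(2*s^4 + 6*s^3 - 3*s^2 - 10*s + 6)
Step 2 - cascade K1, K2, (K3+K4): (-8*s^3 - 14*s^2 + 2*s + 6)/(2*s^4 + 6*s^3 - 3*s^2 - 10*s + 6)
T(s) is the step-2 result (common factors already cancelled). Leading coefficient of the denominator: 2. Divide through by 2 for the monic polynomial.

Therefore the answer is s^4 + 3*s^3 - 3*s^2/2 - 5*s + 3.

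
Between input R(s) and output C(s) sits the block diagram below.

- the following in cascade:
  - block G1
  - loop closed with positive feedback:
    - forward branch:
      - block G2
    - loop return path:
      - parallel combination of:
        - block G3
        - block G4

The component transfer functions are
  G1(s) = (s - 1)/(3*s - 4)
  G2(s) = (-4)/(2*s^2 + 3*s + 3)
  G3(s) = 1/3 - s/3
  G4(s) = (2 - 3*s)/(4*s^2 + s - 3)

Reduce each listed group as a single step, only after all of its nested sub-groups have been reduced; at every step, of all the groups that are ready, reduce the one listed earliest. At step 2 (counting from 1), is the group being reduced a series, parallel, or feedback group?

Answer: feedback

Working:
[1] parallel reduction of G3, G4
[2] close the feedback loop around G2, (G3+G4)
[3] cascade G1, [G2/(1-G2*(G3+G4))]
Step 2 collapses a feedback group.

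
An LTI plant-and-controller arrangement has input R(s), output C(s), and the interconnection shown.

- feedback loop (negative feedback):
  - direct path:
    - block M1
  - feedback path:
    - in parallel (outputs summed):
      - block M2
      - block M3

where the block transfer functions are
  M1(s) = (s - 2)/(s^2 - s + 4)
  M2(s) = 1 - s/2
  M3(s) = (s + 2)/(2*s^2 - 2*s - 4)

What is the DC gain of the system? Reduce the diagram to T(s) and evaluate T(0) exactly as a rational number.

The answer is -2/3.

Reasoning:
Step 1: add M2, M3 (parallel) gives (-s^3 + 3*s^2 + s - 2)/(2*s^2 - 2*s - 4)
Step 2: feedback reduction of M1, (M2+M3) gives (2*s^2 - 2*s - 4)/(s^3 + 3*s^2 + 7*s + 6)
That last expression is T(s); at s = 0 only the constant terms survive, so T(0) = -4/6 = -2/3.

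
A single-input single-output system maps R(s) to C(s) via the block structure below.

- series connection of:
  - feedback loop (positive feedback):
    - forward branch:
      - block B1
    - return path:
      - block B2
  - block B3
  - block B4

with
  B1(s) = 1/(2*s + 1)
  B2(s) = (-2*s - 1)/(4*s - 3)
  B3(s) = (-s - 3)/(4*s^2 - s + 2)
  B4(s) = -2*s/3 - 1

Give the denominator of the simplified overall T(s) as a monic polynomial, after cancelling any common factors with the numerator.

First reduce the diagram to T(s).

Step 1: close the feedback loop around B1, B2, giving (4*s - 3)/(8*s^2 - 2)
Step 2: series reduction of [B1/(1-B1*B2)], B3, B4, giving (8*s^3 + 30*s^2 + 9*s - 27)/(96*s^4 - 24*s^3 + 24*s^2 + 6*s - 12)
T(s) is the step-2 result (common factors already cancelled). Leading coefficient of the denominator: 96. Divide through by 96 for the monic polynomial.

Answer: s^4 - s^3/4 + s^2/4 + s/16 - 1/8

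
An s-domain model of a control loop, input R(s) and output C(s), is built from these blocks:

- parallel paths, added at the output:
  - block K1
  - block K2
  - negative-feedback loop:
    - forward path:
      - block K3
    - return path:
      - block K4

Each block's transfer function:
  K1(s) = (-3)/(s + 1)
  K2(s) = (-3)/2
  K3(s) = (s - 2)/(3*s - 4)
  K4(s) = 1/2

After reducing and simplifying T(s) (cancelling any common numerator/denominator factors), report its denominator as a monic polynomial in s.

First reduce the diagram to T(s).

1. reduce the feedback loop with forward K3 and return K4, giving (2*s - 4)/(7*s - 10)
2. add K1, K2, [K3/(1+K3*K4)] (parallel), giving (-17*s^2 - 37*s + 82)/(14*s^2 - 6*s - 20)
The result of step 2 is T(s) in lowest terms. Its denominator has leading coefficient 14; dividing the denominator through by 14 makes it monic.

Answer: s^2 - 3*s/7 - 10/7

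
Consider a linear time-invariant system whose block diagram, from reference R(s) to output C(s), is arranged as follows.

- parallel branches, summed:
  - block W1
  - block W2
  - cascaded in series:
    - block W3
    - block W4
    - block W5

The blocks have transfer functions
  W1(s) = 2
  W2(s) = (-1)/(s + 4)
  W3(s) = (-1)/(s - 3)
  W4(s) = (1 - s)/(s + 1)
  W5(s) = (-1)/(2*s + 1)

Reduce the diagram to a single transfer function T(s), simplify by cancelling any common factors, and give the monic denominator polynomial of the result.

Answer: s^4 + 5*s^3/2 - 10*s^2 - 35*s/2 - 6

Working:
Step 1. reduce the series chain W3, W4, W5: (1 - s)/(2*s^3 - 3*s^2 - 8*s - 3)
Step 2. combine W1, W2, (W3*W4*W5) in parallel: (4*s^4 + 8*s^3 - 38*s^2 - 65*s - 17)/(2*s^4 + 5*s^3 - 20*s^2 - 35*s - 12)
That last expression is T(s), already simplified. Scaling its denominator by 1/2 (the reciprocal of the leading coefficient) yields the monic denominator.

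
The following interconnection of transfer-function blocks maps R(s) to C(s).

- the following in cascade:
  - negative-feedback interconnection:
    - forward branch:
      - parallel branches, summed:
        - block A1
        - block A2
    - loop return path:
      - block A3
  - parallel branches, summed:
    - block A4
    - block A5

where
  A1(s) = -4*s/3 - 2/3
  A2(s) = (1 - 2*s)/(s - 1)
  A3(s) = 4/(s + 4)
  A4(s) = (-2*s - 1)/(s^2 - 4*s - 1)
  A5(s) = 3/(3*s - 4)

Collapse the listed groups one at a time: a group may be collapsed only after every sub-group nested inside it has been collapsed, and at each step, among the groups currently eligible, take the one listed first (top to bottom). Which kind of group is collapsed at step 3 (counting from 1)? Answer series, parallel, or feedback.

Reducing step by step:

Step 1: reduce the parallel group A1, A2
Step 2: close the feedback loop around (A1+A2), A3
Step 3: parallel reduction of A4, A5
Step 4: multiply [(A1+A2)/(1+(A1+A2)*A3)], (A4+A5) (series)
The group at step 3 is a parallel group.

Answer: parallel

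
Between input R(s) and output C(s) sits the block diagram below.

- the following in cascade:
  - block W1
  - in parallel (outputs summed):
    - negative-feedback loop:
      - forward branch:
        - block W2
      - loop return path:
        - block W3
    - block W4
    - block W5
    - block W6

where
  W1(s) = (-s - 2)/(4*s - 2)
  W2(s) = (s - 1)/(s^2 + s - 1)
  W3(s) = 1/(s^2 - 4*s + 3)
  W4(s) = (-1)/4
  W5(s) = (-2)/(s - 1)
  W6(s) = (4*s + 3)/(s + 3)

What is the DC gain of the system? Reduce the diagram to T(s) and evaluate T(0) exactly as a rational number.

(1) feedback reduction of W2, W3; result (s^2 - 4*s + 3)/(s^3 - 2*s^2 - 4*s + 4)
(2) reduce the parallel group [W2/(1+W2*W3)], W4, W5, W6; result (15*s^5 - 40*s^4 - 73*s^3 + 150*s^2 + 148*s - 168)/(4*s^5 - 44*s^3 + 8*s^2 + 80*s - 48)
(3) combine W1, ([W2/(1+W2*W3)]+W4+W5+W6) in series; result (-15*s^6 + 10*s^5 + 153*s^4 - 4*s^3 - 448*s^2 - 128*s + 336)/(16*s^6 - 8*s^5 - 176*s^4 + 120*s^3 + 304*s^2 - 352*s + 96)
Evaluating the step-3 result (the overall T(s)) at s = 0 gives T(0) = 336/96 = 7/2.

Answer: 7/2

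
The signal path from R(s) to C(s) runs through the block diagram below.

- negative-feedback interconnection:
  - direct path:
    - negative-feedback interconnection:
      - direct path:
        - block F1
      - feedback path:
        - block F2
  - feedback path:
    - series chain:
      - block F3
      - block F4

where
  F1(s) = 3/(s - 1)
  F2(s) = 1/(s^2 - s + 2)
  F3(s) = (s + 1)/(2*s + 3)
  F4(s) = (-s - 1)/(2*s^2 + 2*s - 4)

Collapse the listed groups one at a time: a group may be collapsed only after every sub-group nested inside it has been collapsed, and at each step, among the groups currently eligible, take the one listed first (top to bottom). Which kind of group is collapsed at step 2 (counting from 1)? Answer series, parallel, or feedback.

Step 1. feedback reduction of F1, F2
Step 2. cascade F3, F4
Step 3. close the feedback loop around [F1/(1+F1*F2)], (F3*F4)
So the answer for step 2 is series.

Therefore the answer is series.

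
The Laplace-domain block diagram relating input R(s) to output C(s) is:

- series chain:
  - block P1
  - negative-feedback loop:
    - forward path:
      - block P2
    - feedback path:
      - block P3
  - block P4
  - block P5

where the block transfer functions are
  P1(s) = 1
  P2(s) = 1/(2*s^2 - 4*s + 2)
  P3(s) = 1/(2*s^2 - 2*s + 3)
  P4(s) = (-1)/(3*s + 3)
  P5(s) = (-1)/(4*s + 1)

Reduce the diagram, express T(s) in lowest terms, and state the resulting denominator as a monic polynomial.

(1) feedback reduction of P2, P3; result (2*s^2 - 2*s + 3)/(4*s^4 - 12*s^3 + 18*s^2 - 16*s + 7)
(2) reduce the series chain P1, [P2/(1+P2*P3)], P4, P5; result (2*s^2 - 2*s + 3)/(48*s^6 - 84*s^5 + 48*s^4 + 42*s^3 - 102*s^2 + 57*s + 21)
No further cancellation is possible in the step-2 result, so that is T(s). Its denominator becomes monic after dividing by the leading coefficient 48.

Answer: s^6 - 7*s^5/4 + s^4 + 7*s^3/8 - 17*s^2/8 + 19*s/16 + 7/16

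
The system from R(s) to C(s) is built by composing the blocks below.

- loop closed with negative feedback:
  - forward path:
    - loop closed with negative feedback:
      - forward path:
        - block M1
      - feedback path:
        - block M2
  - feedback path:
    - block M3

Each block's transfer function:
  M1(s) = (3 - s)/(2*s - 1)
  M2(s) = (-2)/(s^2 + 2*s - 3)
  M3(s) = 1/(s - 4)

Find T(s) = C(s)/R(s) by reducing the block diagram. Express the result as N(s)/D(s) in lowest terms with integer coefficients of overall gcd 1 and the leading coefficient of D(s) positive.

Step 1 - feedback reduction of M1, M2 gives (-s^3 + s^2 + 9*s - 9)/(2*s^3 + 3*s^2 - 6*s - 3)
Step 2 - reduce the feedback loop with forward [M1/(1+M1*M2)] and return M3, giving the overall T(s)

Final answer: (-s^4 + 5*s^3 + 5*s^2 - 45*s + 36)/(2*s^4 - 6*s^3 - 17*s^2 + 30*s + 3)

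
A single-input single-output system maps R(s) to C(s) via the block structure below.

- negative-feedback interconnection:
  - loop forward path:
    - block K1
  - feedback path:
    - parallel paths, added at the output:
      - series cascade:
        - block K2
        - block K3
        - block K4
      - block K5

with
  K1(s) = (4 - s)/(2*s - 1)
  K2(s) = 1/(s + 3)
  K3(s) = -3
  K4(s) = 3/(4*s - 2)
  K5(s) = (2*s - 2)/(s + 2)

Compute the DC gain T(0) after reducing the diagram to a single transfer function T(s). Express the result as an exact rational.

Answer: 4

Working:
Step 1: reduce the series chain K2, K3, K4, giving (-9)/(4*s^2 + 10*s - 6)
Step 2: parallel reduction of (K2*K3*K4), K5, giving (8*s^3 + 12*s^2 - 41*s - 6)/(4*s^3 + 18*s^2 + 14*s - 12)
Step 3: feedback reduction of K1, ((K2*K3*K4)+K5), giving (-4*s^4 - 2*s^3 + 58*s^2 + 68*s - 48)/(52*s^3 + 99*s^2 - 196*s - 12)
The step-3 result is T(s). Setting s = 0: T(0) = -48/(-12) = 4.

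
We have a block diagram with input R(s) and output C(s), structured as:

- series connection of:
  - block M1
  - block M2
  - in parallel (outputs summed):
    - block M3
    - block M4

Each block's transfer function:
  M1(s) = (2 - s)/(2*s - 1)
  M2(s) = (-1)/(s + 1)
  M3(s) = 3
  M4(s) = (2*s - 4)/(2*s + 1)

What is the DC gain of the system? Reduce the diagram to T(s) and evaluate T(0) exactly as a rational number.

(1) parallel reduction of M3, M4 gives (8*s - 1)/(2*s + 1)
(2) reduce the series chain M1, M2, (M3+M4) gives (8*s^2 - 17*s + 2)/(4*s^3 + 4*s^2 - s - 1)
The step-2 result is T(s). Setting s = 0: T(0) = 2/(-1) = -2.

Therefore the answer is -2.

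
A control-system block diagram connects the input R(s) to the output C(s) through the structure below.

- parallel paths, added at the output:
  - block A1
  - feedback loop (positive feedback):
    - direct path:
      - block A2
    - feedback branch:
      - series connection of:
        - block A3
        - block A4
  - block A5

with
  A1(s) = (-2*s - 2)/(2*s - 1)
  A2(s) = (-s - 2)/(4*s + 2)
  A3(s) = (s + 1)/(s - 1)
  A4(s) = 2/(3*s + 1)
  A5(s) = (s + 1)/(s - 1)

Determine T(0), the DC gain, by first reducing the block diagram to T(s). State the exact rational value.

Reducing step by step:

(1) reduce the series chain A3, A4 gives (2*s + 2)/(3*s^2 - 2*s - 1)
(2) reduce the feedback loop with forward A2 and return (A3*A4) gives (-3*s^3 - 4*s^2 + 5*s + 2)/(12*s^3 - 2*s + 2)
(3) add A1, [A2/(1-A2*(A3*A4))], A5 (parallel) gives (-6*s^5 + 13*s^4 + 31*s^3 - 17*s^2 - s + 4)/(24*s^5 - 36*s^4 + 8*s^3 + 10*s^2 - 8*s + 2)
The step-3 result is T(s). Setting s = 0: T(0) = 4/2 = 2.

Answer: 2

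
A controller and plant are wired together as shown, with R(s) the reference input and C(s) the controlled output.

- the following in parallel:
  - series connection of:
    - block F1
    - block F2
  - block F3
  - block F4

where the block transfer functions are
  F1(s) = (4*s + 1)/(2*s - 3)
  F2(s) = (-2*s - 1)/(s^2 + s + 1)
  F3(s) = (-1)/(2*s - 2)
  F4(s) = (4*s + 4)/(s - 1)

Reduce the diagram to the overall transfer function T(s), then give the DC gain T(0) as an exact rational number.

The answer is -19/6.

Reasoning:
[1] reduce the series chain F1, F2 = (-8*s^2 - 6*s - 1)/(2*s^3 - s^2 - s - 3)
[2] combine (F1*F2), F3, F4 in parallel = (16*s^4 - 10*s^3 - 11*s^2 - 21*s - 19)/(4*s^4 - 6*s^3 - 4*s + 6)
Step 2 gives the overall T(s). Then T(0) = -19/6.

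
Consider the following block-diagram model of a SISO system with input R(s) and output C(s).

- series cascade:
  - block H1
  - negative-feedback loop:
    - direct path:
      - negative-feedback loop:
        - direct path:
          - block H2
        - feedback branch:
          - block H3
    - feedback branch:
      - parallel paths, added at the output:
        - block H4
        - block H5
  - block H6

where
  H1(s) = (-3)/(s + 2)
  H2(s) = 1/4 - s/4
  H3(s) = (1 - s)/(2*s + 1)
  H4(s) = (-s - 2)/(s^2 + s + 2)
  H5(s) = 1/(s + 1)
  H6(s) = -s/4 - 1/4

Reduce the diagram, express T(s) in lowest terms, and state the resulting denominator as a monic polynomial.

Step 1: reduce the feedback loop with forward H2 and return H3; result (-2*s^2 + s + 1)/(s^2 + 6*s + 5)
Step 2: combine H4, H5 in parallel; result (-2*s)/(s^3 + 2*s^2 + 3*s + 2)
Step 3: collapse the loop ([H2/(1+H2*H3)] forward, (H4+H5) return); result (-2*s^5 - 3*s^4 - 3*s^3 + s^2 + 5*s + 2)/(s^5 + 8*s^4 + 24*s^3 + 28*s^2 + 25*s + 10)
Step 4: multiply H1, [[H2/(1+H2*H3)]/(1+[H2/(1+H2*H3)]*(H4+H5))], H6 (series); result (-6*s^6 - 15*s^5 - 18*s^4 - 6*s^3 + 18*s^2 + 21*s + 6)/(4*s^6 + 40*s^5 + 160*s^4 + 304*s^3 + 324*s^2 + 240*s + 80)
T(s) is the step-4 result (common factors already cancelled). Leading coefficient of the denominator: 4. Divide through by 4 for the monic polynomial.

Answer: s^6 + 10*s^5 + 40*s^4 + 76*s^3 + 81*s^2 + 60*s + 20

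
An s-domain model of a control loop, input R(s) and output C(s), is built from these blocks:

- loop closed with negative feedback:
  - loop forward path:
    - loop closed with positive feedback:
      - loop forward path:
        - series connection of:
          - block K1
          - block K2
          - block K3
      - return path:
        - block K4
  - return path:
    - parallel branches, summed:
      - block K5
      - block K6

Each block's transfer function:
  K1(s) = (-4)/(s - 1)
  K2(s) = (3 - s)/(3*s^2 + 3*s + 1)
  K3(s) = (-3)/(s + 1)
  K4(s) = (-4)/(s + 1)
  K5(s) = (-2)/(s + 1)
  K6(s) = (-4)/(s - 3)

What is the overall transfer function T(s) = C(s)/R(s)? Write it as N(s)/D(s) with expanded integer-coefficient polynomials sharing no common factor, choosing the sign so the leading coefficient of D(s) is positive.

First reduce the diagram to T(s).

(1) reduce the series chain K1, K2, K3, giving (36 - 12*s)/(3*s^4 + 3*s^3 - 2*s^2 - 3*s - 1)
(2) reduce the feedback loop with forward (K1*K2*K3) and return K4, giving (-12*s^2 + 24*s + 36)/(3*s^5 + 6*s^4 + s^3 - 5*s^2 - 52*s + 143)
(3) sum the parallel branches K5, K6, giving (2 - 6*s)/(s^2 - 2*s - 3)
(4) feedback reduction of [(K1*K2*K3)/(1-(K1*K2*K3)*K4)], (K5+K6), giving the overall T(s)

Answer: (-12*s^2 + 24*s + 36)/(3*s^5 + 6*s^4 + s^3 - 5*s^2 + 20*s + 119)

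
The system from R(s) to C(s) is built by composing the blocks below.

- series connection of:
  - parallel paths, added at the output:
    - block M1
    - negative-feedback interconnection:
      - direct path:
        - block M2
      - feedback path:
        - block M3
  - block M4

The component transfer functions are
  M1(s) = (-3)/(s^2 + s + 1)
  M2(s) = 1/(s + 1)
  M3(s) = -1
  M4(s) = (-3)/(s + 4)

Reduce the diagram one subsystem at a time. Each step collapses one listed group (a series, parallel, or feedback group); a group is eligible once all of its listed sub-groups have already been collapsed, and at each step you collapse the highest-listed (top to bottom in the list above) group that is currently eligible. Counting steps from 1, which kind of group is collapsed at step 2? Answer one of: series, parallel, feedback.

Reducing step by step:

(1) collapse the loop (M2 forward, M3 return)
(2) add M1, [M2/(1+M2*M3)] (parallel)
(3) cascade (M1+[M2/(1+M2*M3)]), M4
Step 2: parallel.

Answer: parallel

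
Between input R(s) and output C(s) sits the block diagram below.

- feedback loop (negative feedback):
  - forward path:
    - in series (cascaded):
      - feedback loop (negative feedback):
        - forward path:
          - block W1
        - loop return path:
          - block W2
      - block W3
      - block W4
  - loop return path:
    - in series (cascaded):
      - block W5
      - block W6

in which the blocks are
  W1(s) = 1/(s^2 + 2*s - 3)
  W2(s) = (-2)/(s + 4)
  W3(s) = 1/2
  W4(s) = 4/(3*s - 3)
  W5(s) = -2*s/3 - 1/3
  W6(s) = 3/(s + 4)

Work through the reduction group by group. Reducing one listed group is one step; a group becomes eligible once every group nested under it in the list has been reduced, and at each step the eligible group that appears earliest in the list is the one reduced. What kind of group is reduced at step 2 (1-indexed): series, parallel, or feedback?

Answer: series

Working:
1. feedback reduction of W1, W2
2. multiply [W1/(1+W1*W2)], W3, W4 (series)
3. cascade W5, W6
4. feedback reduction of ([W1/(1+W1*W2)]*W3*W4), (W5*W6)
The group at step 2 is a series group.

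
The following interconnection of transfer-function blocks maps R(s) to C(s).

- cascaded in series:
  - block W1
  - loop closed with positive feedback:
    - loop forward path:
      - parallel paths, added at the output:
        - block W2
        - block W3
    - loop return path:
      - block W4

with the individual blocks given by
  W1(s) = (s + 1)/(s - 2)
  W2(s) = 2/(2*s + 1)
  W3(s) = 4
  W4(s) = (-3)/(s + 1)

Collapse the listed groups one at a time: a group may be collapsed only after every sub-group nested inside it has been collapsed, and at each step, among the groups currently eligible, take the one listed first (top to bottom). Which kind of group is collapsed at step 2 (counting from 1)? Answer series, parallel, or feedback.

[1] combine W2, W3 in parallel
[2] collapse the loop ((W2+W3) forward, W4 return)
[3] cascade W1, [(W2+W3)/(1-(W2+W3)*W4)]
The group at step 2 is a feedback group.

Answer: feedback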